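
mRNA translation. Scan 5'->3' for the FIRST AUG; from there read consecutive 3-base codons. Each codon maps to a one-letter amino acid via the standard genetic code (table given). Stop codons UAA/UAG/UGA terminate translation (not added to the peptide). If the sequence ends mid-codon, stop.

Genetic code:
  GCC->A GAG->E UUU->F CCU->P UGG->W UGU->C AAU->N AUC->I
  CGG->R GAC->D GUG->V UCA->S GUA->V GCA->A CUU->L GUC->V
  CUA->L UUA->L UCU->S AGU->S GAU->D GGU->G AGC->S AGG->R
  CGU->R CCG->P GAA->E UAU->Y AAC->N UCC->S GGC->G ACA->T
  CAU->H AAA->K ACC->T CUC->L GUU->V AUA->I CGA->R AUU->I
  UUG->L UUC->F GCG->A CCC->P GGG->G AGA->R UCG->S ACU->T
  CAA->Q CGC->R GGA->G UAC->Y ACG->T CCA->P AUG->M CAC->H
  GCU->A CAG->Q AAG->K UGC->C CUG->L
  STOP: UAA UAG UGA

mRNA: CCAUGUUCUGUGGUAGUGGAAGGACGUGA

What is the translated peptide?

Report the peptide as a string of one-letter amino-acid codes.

start AUG at pos 2
pos 2: AUG -> M; peptide=M
pos 5: UUC -> F; peptide=MF
pos 8: UGU -> C; peptide=MFC
pos 11: GGU -> G; peptide=MFCG
pos 14: AGU -> S; peptide=MFCGS
pos 17: GGA -> G; peptide=MFCGSG
pos 20: AGG -> R; peptide=MFCGSGR
pos 23: ACG -> T; peptide=MFCGSGRT
pos 26: UGA -> STOP

Answer: MFCGSGRT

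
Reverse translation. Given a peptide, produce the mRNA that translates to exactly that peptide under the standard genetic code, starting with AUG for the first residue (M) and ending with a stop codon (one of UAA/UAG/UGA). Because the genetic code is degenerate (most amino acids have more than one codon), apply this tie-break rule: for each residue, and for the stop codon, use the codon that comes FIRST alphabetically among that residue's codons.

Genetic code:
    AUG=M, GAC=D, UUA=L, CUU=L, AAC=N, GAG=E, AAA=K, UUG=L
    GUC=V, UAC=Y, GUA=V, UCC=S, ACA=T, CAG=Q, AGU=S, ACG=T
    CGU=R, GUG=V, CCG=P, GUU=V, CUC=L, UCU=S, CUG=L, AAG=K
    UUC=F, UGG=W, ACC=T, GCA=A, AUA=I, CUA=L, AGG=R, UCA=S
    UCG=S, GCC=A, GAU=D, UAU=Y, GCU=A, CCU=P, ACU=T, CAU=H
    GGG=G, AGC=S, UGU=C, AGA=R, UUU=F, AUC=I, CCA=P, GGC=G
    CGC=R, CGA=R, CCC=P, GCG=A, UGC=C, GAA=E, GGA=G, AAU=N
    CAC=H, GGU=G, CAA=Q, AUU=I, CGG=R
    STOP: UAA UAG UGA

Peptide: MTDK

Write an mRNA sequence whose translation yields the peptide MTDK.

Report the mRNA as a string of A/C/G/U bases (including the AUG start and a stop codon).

residue 1: M -> AUG (start codon)
residue 2: T codons sorted = ACA,ACC,ACG,ACU -> pick first = ACA
residue 3: D codons sorted = GAC,GAU -> pick first = GAC
residue 4: K codons sorted = AAA,AAG -> pick first = AAA
terminator: stop codons sorted = UAA,UAG,UGA -> pick first = UAA

Answer: mRNA: AUGACAGACAAAUAA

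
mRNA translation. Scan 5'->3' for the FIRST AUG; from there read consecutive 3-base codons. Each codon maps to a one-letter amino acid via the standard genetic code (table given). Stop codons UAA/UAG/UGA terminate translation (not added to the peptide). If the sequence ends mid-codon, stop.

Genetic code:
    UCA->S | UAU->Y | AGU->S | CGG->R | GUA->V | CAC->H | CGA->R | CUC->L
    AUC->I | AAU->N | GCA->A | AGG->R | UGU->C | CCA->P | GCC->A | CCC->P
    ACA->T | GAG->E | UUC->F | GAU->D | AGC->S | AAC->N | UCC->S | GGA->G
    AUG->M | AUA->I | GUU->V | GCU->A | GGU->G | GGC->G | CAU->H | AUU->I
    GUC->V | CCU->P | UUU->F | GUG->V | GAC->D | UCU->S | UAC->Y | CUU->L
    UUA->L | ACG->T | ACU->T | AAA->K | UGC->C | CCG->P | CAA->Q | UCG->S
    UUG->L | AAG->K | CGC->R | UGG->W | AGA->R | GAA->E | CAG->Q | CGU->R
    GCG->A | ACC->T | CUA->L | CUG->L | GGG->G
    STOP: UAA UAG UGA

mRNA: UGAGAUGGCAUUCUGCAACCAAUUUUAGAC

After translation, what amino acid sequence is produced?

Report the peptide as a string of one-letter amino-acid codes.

Answer: MAFCNQF

Derivation:
start AUG at pos 4
pos 4: AUG -> M; peptide=M
pos 7: GCA -> A; peptide=MA
pos 10: UUC -> F; peptide=MAF
pos 13: UGC -> C; peptide=MAFC
pos 16: AAC -> N; peptide=MAFCN
pos 19: CAA -> Q; peptide=MAFCNQ
pos 22: UUU -> F; peptide=MAFCNQF
pos 25: UAG -> STOP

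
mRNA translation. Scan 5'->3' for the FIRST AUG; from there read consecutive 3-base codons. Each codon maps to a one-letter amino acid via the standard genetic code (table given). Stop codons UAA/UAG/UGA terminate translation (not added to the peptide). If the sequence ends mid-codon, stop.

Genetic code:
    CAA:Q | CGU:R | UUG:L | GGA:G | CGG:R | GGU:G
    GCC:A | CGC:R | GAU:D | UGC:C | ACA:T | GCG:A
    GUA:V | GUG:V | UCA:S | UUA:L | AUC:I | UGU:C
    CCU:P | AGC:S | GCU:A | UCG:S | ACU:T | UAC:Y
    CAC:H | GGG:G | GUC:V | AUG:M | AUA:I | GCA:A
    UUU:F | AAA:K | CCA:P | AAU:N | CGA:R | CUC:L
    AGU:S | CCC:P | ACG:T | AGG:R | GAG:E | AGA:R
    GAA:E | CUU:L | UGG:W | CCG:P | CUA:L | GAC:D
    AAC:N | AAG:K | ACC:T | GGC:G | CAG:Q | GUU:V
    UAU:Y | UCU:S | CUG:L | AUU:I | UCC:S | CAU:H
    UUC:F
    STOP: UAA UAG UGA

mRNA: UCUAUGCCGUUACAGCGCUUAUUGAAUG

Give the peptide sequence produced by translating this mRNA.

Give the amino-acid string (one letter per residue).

Answer: MPLQRLLN

Derivation:
start AUG at pos 3
pos 3: AUG -> M; peptide=M
pos 6: CCG -> P; peptide=MP
pos 9: UUA -> L; peptide=MPL
pos 12: CAG -> Q; peptide=MPLQ
pos 15: CGC -> R; peptide=MPLQR
pos 18: UUA -> L; peptide=MPLQRL
pos 21: UUG -> L; peptide=MPLQRLL
pos 24: AAU -> N; peptide=MPLQRLLN
pos 27: only 1 nt remain (<3), stop (end of mRNA)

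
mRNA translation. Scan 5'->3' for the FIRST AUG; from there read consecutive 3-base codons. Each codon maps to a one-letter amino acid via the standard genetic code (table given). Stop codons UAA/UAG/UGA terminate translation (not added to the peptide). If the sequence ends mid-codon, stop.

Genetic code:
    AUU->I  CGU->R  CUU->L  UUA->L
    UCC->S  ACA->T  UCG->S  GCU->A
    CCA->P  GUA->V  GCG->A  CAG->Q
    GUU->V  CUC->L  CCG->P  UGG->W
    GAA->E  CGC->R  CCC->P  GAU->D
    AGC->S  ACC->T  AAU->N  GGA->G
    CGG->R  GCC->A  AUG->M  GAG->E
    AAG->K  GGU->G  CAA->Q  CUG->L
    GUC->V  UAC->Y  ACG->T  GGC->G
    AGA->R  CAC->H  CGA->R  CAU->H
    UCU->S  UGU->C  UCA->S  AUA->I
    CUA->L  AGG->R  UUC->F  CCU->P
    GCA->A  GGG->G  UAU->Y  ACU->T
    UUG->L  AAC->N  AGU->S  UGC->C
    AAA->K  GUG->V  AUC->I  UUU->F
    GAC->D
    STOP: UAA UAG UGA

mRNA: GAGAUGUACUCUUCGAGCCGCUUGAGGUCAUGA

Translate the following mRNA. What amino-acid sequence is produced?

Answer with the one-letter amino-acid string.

start AUG at pos 3
pos 3: AUG -> M; peptide=M
pos 6: UAC -> Y; peptide=MY
pos 9: UCU -> S; peptide=MYS
pos 12: UCG -> S; peptide=MYSS
pos 15: AGC -> S; peptide=MYSSS
pos 18: CGC -> R; peptide=MYSSSR
pos 21: UUG -> L; peptide=MYSSSRL
pos 24: AGG -> R; peptide=MYSSSRLR
pos 27: UCA -> S; peptide=MYSSSRLRS
pos 30: UGA -> STOP

Answer: MYSSSRLRS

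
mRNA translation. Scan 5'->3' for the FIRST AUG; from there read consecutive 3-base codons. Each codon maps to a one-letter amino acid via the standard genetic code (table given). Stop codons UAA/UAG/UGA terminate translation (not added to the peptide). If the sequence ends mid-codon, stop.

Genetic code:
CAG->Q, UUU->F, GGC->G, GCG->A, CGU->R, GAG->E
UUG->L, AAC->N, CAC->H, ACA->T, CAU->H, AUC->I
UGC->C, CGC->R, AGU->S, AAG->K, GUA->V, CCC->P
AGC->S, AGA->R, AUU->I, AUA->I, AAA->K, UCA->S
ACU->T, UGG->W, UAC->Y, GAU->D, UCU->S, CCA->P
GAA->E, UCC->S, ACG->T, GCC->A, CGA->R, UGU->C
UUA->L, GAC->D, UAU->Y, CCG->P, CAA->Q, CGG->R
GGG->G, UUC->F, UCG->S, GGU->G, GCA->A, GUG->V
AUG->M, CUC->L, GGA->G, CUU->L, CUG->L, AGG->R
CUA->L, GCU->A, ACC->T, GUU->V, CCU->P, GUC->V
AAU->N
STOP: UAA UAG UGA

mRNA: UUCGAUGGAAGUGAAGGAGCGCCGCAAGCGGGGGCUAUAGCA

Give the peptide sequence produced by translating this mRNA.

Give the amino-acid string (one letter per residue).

Answer: MEVKERRKRGL

Derivation:
start AUG at pos 4
pos 4: AUG -> M; peptide=M
pos 7: GAA -> E; peptide=ME
pos 10: GUG -> V; peptide=MEV
pos 13: AAG -> K; peptide=MEVK
pos 16: GAG -> E; peptide=MEVKE
pos 19: CGC -> R; peptide=MEVKER
pos 22: CGC -> R; peptide=MEVKERR
pos 25: AAG -> K; peptide=MEVKERRK
pos 28: CGG -> R; peptide=MEVKERRKR
pos 31: GGG -> G; peptide=MEVKERRKRG
pos 34: CUA -> L; peptide=MEVKERRKRGL
pos 37: UAG -> STOP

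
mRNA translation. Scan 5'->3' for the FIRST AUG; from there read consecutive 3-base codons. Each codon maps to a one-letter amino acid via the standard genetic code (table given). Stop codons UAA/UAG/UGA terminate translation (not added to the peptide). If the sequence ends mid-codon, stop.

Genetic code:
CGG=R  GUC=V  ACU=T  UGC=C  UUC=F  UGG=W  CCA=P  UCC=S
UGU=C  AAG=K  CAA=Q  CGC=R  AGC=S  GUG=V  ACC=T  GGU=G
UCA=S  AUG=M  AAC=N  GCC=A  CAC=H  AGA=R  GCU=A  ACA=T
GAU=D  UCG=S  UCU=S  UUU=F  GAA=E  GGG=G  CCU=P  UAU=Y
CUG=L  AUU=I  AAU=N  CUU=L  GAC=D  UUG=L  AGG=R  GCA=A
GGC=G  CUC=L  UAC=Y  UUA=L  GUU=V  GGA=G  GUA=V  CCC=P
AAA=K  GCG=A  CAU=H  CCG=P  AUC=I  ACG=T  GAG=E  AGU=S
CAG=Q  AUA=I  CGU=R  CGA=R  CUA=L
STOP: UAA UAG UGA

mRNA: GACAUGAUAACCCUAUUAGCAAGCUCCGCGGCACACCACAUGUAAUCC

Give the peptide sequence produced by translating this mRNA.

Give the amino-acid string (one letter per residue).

Answer: MITLLASSAAHHM

Derivation:
start AUG at pos 3
pos 3: AUG -> M; peptide=M
pos 6: AUA -> I; peptide=MI
pos 9: ACC -> T; peptide=MIT
pos 12: CUA -> L; peptide=MITL
pos 15: UUA -> L; peptide=MITLL
pos 18: GCA -> A; peptide=MITLLA
pos 21: AGC -> S; peptide=MITLLAS
pos 24: UCC -> S; peptide=MITLLASS
pos 27: GCG -> A; peptide=MITLLASSA
pos 30: GCA -> A; peptide=MITLLASSAA
pos 33: CAC -> H; peptide=MITLLASSAAH
pos 36: CAC -> H; peptide=MITLLASSAAHH
pos 39: AUG -> M; peptide=MITLLASSAAHHM
pos 42: UAA -> STOP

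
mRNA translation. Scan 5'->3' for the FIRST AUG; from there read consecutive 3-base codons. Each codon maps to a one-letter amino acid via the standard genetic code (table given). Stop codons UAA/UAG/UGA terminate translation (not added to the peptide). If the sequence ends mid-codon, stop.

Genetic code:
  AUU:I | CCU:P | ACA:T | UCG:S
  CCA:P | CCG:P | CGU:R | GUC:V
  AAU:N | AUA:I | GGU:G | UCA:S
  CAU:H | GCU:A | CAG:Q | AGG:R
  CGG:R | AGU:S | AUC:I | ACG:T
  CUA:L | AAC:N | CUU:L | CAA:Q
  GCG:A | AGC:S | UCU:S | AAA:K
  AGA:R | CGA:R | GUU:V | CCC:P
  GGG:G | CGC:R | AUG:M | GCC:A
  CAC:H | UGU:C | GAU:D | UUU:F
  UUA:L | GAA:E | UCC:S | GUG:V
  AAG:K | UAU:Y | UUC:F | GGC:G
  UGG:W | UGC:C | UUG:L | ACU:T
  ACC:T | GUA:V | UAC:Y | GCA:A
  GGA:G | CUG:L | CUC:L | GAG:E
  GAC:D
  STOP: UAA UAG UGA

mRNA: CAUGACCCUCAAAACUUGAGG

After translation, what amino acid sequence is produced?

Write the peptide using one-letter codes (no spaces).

start AUG at pos 1
pos 1: AUG -> M; peptide=M
pos 4: ACC -> T; peptide=MT
pos 7: CUC -> L; peptide=MTL
pos 10: AAA -> K; peptide=MTLK
pos 13: ACU -> T; peptide=MTLKT
pos 16: UGA -> STOP

Answer: MTLKT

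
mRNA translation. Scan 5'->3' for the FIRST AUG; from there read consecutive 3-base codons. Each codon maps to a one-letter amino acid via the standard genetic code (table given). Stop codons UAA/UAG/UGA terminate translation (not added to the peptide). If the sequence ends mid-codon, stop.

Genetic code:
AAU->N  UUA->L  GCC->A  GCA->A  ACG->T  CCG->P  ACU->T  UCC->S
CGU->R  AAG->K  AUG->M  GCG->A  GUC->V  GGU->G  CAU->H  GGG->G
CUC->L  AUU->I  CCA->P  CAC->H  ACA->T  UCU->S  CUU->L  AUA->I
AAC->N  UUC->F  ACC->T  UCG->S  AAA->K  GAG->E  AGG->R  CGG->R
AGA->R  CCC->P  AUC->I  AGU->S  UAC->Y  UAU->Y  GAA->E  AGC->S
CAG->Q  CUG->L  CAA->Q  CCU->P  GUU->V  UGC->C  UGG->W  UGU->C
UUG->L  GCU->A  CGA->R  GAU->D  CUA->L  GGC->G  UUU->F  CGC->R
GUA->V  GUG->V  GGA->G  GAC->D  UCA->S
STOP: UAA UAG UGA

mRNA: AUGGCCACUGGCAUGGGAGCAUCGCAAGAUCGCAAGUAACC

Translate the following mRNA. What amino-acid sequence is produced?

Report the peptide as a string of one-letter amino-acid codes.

start AUG at pos 0
pos 0: AUG -> M; peptide=M
pos 3: GCC -> A; peptide=MA
pos 6: ACU -> T; peptide=MAT
pos 9: GGC -> G; peptide=MATG
pos 12: AUG -> M; peptide=MATGM
pos 15: GGA -> G; peptide=MATGMG
pos 18: GCA -> A; peptide=MATGMGA
pos 21: UCG -> S; peptide=MATGMGAS
pos 24: CAA -> Q; peptide=MATGMGASQ
pos 27: GAU -> D; peptide=MATGMGASQD
pos 30: CGC -> R; peptide=MATGMGASQDR
pos 33: AAG -> K; peptide=MATGMGASQDRK
pos 36: UAA -> STOP

Answer: MATGMGASQDRK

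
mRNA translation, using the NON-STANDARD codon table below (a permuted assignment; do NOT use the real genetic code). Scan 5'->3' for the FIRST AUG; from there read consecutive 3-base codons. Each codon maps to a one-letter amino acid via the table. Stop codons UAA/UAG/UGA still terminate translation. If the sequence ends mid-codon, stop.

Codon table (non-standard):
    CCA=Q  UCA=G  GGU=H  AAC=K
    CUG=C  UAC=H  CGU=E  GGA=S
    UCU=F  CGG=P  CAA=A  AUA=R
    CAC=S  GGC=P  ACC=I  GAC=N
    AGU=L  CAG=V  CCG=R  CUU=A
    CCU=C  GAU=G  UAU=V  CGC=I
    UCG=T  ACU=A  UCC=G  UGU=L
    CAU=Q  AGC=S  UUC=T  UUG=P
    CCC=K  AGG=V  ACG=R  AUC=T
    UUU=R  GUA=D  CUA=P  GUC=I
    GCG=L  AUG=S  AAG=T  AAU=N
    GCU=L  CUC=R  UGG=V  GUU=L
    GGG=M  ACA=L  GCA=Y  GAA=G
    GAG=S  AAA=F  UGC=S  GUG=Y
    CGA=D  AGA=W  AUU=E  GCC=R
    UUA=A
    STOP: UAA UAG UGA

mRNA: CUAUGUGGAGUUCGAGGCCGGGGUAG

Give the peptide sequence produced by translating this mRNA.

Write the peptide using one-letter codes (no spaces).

start AUG at pos 2
pos 2: AUG -> S; peptide=S
pos 5: UGG -> V; peptide=SV
pos 8: AGU -> L; peptide=SVL
pos 11: UCG -> T; peptide=SVLT
pos 14: AGG -> V; peptide=SVLTV
pos 17: CCG -> R; peptide=SVLTVR
pos 20: GGG -> M; peptide=SVLTVRM
pos 23: UAG -> STOP

Answer: SVLTVRM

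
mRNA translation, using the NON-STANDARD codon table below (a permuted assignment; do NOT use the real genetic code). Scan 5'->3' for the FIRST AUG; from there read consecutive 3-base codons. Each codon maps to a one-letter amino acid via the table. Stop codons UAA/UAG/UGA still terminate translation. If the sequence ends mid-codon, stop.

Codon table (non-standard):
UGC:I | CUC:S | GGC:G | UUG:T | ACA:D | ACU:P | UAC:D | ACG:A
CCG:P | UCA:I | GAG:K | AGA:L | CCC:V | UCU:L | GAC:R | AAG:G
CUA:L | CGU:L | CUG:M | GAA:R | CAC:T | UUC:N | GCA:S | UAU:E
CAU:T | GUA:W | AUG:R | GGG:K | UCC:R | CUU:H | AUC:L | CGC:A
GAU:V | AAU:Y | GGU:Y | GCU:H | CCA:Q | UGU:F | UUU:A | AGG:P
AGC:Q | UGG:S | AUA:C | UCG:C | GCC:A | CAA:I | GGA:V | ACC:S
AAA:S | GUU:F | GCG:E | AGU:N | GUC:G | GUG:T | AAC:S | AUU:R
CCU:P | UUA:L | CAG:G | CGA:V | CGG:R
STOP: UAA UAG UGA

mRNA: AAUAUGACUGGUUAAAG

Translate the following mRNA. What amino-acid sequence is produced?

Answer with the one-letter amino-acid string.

Answer: RPY

Derivation:
start AUG at pos 3
pos 3: AUG -> R; peptide=R
pos 6: ACU -> P; peptide=RP
pos 9: GGU -> Y; peptide=RPY
pos 12: UAA -> STOP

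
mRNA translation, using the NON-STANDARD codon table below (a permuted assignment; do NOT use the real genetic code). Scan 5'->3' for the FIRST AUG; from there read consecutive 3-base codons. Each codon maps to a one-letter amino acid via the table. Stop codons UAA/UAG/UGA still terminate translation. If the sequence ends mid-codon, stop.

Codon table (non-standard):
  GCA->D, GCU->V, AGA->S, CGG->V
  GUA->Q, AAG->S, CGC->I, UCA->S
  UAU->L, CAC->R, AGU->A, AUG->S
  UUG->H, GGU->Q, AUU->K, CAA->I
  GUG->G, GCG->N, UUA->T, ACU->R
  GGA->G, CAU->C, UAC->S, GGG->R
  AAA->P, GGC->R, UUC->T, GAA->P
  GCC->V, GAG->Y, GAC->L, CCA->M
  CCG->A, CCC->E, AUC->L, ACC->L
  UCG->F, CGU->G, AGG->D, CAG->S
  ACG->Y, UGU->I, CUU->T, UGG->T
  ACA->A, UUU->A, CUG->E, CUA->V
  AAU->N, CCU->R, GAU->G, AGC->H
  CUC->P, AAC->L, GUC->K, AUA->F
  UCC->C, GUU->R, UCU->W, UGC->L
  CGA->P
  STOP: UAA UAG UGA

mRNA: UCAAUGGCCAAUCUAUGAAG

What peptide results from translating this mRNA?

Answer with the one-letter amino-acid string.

start AUG at pos 3
pos 3: AUG -> S; peptide=S
pos 6: GCC -> V; peptide=SV
pos 9: AAU -> N; peptide=SVN
pos 12: CUA -> V; peptide=SVNV
pos 15: UGA -> STOP

Answer: SVNV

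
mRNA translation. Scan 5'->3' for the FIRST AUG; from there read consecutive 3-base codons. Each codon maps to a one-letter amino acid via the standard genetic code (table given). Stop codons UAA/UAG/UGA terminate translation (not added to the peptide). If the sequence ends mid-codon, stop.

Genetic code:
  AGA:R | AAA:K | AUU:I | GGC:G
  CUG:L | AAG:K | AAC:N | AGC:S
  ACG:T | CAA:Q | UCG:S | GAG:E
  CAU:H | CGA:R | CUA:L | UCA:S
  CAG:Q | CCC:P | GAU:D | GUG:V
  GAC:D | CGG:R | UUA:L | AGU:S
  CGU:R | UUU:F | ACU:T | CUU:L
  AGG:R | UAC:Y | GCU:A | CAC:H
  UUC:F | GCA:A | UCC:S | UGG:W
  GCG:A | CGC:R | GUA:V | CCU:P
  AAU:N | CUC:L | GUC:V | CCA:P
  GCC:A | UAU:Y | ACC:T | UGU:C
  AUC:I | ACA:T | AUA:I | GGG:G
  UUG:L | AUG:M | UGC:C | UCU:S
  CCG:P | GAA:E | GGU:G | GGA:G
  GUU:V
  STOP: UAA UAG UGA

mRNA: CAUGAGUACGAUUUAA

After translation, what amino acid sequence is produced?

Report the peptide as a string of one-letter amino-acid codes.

start AUG at pos 1
pos 1: AUG -> M; peptide=M
pos 4: AGU -> S; peptide=MS
pos 7: ACG -> T; peptide=MST
pos 10: AUU -> I; peptide=MSTI
pos 13: UAA -> STOP

Answer: MSTI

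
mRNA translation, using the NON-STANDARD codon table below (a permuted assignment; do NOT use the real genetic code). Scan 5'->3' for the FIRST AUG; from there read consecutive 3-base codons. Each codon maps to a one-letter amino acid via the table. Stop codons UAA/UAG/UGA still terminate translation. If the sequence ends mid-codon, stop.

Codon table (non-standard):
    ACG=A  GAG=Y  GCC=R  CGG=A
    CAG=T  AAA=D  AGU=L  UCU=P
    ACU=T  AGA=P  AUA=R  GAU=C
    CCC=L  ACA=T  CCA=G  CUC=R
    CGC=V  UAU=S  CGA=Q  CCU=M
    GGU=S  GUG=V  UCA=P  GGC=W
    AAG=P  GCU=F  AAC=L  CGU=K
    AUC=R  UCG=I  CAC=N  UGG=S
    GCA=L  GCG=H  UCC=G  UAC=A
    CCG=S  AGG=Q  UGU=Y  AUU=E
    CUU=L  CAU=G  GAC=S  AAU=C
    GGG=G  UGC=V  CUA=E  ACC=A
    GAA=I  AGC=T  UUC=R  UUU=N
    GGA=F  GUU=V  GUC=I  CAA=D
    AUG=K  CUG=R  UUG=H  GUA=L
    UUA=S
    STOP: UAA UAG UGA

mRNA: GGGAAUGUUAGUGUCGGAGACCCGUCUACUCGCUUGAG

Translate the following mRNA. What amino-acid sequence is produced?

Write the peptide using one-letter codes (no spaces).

Answer: KSVIYAKERF

Derivation:
start AUG at pos 4
pos 4: AUG -> K; peptide=K
pos 7: UUA -> S; peptide=KS
pos 10: GUG -> V; peptide=KSV
pos 13: UCG -> I; peptide=KSVI
pos 16: GAG -> Y; peptide=KSVIY
pos 19: ACC -> A; peptide=KSVIYA
pos 22: CGU -> K; peptide=KSVIYAK
pos 25: CUA -> E; peptide=KSVIYAKE
pos 28: CUC -> R; peptide=KSVIYAKER
pos 31: GCU -> F; peptide=KSVIYAKERF
pos 34: UGA -> STOP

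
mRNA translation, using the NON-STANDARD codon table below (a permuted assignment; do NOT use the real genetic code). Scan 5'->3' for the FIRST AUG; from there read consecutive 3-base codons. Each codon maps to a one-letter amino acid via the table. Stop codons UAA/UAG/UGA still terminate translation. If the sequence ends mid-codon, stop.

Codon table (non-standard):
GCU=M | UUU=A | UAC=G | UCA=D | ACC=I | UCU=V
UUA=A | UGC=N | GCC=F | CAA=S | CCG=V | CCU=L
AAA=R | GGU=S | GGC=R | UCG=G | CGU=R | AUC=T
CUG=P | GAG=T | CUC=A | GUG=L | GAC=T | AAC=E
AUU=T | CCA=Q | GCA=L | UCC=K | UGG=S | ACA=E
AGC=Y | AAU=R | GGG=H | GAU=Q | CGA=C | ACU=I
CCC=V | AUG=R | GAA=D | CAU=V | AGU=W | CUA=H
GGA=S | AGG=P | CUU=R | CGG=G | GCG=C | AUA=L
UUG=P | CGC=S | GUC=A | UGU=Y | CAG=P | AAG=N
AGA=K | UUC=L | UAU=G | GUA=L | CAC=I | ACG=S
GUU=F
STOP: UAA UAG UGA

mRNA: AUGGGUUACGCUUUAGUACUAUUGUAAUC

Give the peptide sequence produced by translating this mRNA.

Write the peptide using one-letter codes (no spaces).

Answer: RSGMALHP

Derivation:
start AUG at pos 0
pos 0: AUG -> R; peptide=R
pos 3: GGU -> S; peptide=RS
pos 6: UAC -> G; peptide=RSG
pos 9: GCU -> M; peptide=RSGM
pos 12: UUA -> A; peptide=RSGMA
pos 15: GUA -> L; peptide=RSGMAL
pos 18: CUA -> H; peptide=RSGMALH
pos 21: UUG -> P; peptide=RSGMALHP
pos 24: UAA -> STOP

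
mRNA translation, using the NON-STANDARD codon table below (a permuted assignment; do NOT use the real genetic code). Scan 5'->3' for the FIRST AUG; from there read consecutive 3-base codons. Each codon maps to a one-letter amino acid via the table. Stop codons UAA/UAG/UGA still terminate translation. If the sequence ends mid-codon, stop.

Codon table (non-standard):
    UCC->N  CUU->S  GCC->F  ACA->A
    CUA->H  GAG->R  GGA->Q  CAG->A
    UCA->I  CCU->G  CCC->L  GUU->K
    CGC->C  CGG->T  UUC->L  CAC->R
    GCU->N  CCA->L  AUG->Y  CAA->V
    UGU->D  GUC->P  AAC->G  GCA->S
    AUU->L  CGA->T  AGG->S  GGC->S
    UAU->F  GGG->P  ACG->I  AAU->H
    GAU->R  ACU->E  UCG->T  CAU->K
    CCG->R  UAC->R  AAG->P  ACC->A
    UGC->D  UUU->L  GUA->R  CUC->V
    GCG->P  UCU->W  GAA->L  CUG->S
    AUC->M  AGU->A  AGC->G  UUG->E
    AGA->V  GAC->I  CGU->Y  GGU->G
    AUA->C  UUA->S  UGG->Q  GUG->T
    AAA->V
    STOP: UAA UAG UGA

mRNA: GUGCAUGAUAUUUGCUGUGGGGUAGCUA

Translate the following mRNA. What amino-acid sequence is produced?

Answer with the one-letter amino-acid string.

start AUG at pos 4
pos 4: AUG -> Y; peptide=Y
pos 7: AUA -> C; peptide=YC
pos 10: UUU -> L; peptide=YCL
pos 13: GCU -> N; peptide=YCLN
pos 16: GUG -> T; peptide=YCLNT
pos 19: GGG -> P; peptide=YCLNTP
pos 22: UAG -> STOP

Answer: YCLNTP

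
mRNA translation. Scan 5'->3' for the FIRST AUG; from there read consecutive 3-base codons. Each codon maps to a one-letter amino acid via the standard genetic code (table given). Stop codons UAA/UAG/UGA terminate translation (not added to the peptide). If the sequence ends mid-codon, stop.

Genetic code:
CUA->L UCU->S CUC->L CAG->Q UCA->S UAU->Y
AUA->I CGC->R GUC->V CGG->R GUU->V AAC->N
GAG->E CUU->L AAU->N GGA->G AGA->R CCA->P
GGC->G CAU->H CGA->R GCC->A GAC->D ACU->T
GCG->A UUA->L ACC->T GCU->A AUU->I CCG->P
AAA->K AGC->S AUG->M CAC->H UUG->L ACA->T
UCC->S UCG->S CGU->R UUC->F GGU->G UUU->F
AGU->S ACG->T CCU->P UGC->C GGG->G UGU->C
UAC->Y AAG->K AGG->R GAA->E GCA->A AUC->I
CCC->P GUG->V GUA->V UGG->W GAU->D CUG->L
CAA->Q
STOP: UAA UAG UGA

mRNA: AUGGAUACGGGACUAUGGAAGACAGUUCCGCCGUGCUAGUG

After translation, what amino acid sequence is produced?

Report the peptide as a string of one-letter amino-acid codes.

Answer: MDTGLWKTVPPC

Derivation:
start AUG at pos 0
pos 0: AUG -> M; peptide=M
pos 3: GAU -> D; peptide=MD
pos 6: ACG -> T; peptide=MDT
pos 9: GGA -> G; peptide=MDTG
pos 12: CUA -> L; peptide=MDTGL
pos 15: UGG -> W; peptide=MDTGLW
pos 18: AAG -> K; peptide=MDTGLWK
pos 21: ACA -> T; peptide=MDTGLWKT
pos 24: GUU -> V; peptide=MDTGLWKTV
pos 27: CCG -> P; peptide=MDTGLWKTVP
pos 30: CCG -> P; peptide=MDTGLWKTVPP
pos 33: UGC -> C; peptide=MDTGLWKTVPPC
pos 36: UAG -> STOP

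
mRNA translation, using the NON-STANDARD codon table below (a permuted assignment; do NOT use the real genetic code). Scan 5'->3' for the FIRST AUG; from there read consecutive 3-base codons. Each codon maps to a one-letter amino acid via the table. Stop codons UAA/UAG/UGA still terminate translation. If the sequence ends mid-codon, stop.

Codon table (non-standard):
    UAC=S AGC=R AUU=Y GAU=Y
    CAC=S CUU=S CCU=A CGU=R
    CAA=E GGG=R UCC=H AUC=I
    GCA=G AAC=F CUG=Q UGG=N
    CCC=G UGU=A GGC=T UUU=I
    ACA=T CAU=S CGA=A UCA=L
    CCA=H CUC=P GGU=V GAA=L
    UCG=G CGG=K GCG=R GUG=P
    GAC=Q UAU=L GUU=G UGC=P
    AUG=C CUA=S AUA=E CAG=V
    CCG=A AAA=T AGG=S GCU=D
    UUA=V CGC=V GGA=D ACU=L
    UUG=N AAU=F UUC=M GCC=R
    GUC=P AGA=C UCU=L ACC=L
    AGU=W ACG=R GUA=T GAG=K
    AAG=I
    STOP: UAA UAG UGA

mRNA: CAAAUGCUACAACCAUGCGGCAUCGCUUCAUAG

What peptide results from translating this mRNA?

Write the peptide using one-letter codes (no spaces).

start AUG at pos 3
pos 3: AUG -> C; peptide=C
pos 6: CUA -> S; peptide=CS
pos 9: CAA -> E; peptide=CSE
pos 12: CCA -> H; peptide=CSEH
pos 15: UGC -> P; peptide=CSEHP
pos 18: GGC -> T; peptide=CSEHPT
pos 21: AUC -> I; peptide=CSEHPTI
pos 24: GCU -> D; peptide=CSEHPTID
pos 27: UCA -> L; peptide=CSEHPTIDL
pos 30: UAG -> STOP

Answer: CSEHPTIDL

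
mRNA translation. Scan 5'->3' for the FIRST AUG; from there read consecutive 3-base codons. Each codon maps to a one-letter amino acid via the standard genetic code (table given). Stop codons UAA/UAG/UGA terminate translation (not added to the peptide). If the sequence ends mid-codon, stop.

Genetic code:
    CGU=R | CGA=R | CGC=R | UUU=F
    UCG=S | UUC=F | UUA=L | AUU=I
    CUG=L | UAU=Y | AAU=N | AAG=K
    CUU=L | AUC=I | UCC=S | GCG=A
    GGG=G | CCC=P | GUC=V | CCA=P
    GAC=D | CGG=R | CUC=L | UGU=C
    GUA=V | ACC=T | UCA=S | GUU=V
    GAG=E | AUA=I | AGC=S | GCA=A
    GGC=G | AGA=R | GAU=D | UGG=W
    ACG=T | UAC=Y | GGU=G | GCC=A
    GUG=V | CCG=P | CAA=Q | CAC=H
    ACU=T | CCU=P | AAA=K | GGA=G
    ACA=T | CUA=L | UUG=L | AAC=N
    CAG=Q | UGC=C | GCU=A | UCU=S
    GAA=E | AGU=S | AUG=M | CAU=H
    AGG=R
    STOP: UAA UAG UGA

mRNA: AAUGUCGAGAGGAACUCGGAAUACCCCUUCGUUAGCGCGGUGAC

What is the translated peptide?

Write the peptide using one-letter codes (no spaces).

Answer: MSRGTRNTPSLAR

Derivation:
start AUG at pos 1
pos 1: AUG -> M; peptide=M
pos 4: UCG -> S; peptide=MS
pos 7: AGA -> R; peptide=MSR
pos 10: GGA -> G; peptide=MSRG
pos 13: ACU -> T; peptide=MSRGT
pos 16: CGG -> R; peptide=MSRGTR
pos 19: AAU -> N; peptide=MSRGTRN
pos 22: ACC -> T; peptide=MSRGTRNT
pos 25: CCU -> P; peptide=MSRGTRNTP
pos 28: UCG -> S; peptide=MSRGTRNTPS
pos 31: UUA -> L; peptide=MSRGTRNTPSL
pos 34: GCG -> A; peptide=MSRGTRNTPSLA
pos 37: CGG -> R; peptide=MSRGTRNTPSLAR
pos 40: UGA -> STOP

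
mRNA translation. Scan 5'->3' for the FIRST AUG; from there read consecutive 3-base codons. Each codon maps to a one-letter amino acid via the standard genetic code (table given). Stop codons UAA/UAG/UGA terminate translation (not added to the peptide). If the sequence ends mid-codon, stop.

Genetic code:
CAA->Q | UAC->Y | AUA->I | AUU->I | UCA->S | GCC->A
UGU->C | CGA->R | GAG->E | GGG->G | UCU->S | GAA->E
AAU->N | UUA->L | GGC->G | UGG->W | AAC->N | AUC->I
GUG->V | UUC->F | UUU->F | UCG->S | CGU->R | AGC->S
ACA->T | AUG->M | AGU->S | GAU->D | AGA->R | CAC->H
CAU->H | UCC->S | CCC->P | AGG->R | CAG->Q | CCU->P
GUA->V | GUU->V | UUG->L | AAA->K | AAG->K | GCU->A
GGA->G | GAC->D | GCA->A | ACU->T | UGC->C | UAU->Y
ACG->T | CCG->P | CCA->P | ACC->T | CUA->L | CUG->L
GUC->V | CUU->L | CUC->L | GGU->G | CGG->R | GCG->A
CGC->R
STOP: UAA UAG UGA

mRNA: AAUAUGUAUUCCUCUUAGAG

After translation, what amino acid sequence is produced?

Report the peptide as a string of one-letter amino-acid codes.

start AUG at pos 3
pos 3: AUG -> M; peptide=M
pos 6: UAU -> Y; peptide=MY
pos 9: UCC -> S; peptide=MYS
pos 12: UCU -> S; peptide=MYSS
pos 15: UAG -> STOP

Answer: MYSS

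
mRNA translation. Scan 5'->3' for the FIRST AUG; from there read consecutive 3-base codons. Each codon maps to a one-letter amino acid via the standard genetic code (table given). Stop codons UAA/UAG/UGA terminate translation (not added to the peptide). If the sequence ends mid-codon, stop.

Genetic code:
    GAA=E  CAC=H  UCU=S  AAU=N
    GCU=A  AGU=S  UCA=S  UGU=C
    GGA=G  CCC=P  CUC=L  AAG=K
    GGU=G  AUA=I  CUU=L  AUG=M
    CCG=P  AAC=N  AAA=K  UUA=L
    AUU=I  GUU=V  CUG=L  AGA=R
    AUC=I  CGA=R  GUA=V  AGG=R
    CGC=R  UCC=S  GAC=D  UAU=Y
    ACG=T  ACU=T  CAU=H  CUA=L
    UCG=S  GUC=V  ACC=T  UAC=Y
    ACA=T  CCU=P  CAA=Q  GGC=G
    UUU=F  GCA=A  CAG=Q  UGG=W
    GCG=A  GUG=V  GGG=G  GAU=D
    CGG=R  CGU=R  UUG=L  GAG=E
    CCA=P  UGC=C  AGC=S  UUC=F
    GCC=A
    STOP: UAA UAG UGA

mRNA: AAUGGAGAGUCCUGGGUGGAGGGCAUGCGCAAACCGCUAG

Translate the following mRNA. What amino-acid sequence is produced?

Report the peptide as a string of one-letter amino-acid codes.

start AUG at pos 1
pos 1: AUG -> M; peptide=M
pos 4: GAG -> E; peptide=ME
pos 7: AGU -> S; peptide=MES
pos 10: CCU -> P; peptide=MESP
pos 13: GGG -> G; peptide=MESPG
pos 16: UGG -> W; peptide=MESPGW
pos 19: AGG -> R; peptide=MESPGWR
pos 22: GCA -> A; peptide=MESPGWRA
pos 25: UGC -> C; peptide=MESPGWRAC
pos 28: GCA -> A; peptide=MESPGWRACA
pos 31: AAC -> N; peptide=MESPGWRACAN
pos 34: CGC -> R; peptide=MESPGWRACANR
pos 37: UAG -> STOP

Answer: MESPGWRACANR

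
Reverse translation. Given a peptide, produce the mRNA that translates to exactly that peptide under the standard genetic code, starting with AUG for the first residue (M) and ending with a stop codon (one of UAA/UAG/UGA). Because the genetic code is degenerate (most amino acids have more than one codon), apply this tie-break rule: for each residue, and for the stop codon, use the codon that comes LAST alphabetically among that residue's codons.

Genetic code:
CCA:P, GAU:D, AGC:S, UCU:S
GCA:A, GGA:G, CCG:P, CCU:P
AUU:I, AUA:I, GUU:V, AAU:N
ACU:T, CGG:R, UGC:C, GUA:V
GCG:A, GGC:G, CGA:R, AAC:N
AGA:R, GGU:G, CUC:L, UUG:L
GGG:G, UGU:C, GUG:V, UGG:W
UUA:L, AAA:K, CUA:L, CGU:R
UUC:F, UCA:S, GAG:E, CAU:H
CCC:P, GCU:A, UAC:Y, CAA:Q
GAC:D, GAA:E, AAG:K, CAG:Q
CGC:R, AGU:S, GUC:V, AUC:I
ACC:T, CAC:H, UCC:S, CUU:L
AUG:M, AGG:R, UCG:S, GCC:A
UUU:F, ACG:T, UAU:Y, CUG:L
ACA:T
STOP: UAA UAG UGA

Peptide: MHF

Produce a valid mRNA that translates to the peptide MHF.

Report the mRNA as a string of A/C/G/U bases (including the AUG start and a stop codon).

Answer: mRNA: AUGCAUUUUUGA

Derivation:
residue 1: M -> AUG (start codon)
residue 2: H codons sorted = CAC,CAU -> pick last = CAU
residue 3: F codons sorted = UUC,UUU -> pick last = UUU
terminator: stop codons sorted = UAA,UAG,UGA -> pick last = UGA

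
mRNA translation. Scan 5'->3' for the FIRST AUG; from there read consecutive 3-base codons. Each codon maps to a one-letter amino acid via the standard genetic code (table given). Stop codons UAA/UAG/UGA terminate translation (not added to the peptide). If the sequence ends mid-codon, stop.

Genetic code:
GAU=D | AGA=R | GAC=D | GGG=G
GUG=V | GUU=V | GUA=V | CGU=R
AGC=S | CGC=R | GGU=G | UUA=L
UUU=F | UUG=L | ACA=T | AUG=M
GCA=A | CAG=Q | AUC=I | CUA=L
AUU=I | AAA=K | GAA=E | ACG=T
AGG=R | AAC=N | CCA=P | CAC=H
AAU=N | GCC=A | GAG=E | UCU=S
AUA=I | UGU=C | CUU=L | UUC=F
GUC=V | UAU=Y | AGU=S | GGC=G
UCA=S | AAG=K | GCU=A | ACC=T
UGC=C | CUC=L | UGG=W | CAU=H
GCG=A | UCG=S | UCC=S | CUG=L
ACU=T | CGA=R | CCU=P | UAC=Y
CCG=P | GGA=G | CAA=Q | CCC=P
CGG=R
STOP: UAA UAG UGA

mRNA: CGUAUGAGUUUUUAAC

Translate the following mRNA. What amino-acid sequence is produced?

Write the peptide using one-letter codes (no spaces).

Answer: MSF

Derivation:
start AUG at pos 3
pos 3: AUG -> M; peptide=M
pos 6: AGU -> S; peptide=MS
pos 9: UUU -> F; peptide=MSF
pos 12: UAA -> STOP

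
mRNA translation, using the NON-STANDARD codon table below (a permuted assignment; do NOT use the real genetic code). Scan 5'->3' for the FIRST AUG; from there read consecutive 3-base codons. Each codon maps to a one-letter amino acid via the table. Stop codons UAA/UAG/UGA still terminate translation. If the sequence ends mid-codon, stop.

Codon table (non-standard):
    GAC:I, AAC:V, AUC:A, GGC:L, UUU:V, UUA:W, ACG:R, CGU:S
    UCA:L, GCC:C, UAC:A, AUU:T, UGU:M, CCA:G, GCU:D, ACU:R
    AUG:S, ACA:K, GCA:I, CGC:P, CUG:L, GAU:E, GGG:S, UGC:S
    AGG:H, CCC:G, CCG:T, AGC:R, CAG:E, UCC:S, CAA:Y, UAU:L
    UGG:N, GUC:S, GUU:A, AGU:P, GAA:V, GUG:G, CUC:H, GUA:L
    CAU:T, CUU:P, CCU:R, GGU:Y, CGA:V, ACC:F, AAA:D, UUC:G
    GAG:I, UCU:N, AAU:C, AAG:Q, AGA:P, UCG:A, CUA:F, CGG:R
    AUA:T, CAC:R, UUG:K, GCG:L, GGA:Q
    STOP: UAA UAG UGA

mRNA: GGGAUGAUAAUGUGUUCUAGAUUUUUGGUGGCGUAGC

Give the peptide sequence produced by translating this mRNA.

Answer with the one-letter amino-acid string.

start AUG at pos 3
pos 3: AUG -> S; peptide=S
pos 6: AUA -> T; peptide=ST
pos 9: AUG -> S; peptide=STS
pos 12: UGU -> M; peptide=STSM
pos 15: UCU -> N; peptide=STSMN
pos 18: AGA -> P; peptide=STSMNP
pos 21: UUU -> V; peptide=STSMNPV
pos 24: UUG -> K; peptide=STSMNPVK
pos 27: GUG -> G; peptide=STSMNPVKG
pos 30: GCG -> L; peptide=STSMNPVKGL
pos 33: UAG -> STOP

Answer: STSMNPVKGL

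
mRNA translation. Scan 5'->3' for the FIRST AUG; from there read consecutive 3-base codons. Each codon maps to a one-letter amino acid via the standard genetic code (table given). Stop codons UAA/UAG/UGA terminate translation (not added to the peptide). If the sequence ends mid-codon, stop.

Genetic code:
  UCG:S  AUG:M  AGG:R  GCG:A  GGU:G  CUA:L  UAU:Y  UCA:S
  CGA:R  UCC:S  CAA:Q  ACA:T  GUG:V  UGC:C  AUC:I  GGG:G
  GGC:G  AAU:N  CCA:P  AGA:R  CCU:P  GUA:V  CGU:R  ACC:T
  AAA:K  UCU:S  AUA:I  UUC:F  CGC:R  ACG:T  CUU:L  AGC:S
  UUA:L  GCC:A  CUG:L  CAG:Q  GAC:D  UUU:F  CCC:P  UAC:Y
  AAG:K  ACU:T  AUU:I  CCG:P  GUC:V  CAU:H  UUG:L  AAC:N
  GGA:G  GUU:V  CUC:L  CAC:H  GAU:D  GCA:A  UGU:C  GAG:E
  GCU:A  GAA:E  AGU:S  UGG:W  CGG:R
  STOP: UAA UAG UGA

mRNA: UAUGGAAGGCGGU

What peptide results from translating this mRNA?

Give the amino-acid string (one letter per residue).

start AUG at pos 1
pos 1: AUG -> M; peptide=M
pos 4: GAA -> E; peptide=ME
pos 7: GGC -> G; peptide=MEG
pos 10: GGU -> G; peptide=MEGG
pos 13: only 0 nt remain (<3), stop (end of mRNA)

Answer: MEGG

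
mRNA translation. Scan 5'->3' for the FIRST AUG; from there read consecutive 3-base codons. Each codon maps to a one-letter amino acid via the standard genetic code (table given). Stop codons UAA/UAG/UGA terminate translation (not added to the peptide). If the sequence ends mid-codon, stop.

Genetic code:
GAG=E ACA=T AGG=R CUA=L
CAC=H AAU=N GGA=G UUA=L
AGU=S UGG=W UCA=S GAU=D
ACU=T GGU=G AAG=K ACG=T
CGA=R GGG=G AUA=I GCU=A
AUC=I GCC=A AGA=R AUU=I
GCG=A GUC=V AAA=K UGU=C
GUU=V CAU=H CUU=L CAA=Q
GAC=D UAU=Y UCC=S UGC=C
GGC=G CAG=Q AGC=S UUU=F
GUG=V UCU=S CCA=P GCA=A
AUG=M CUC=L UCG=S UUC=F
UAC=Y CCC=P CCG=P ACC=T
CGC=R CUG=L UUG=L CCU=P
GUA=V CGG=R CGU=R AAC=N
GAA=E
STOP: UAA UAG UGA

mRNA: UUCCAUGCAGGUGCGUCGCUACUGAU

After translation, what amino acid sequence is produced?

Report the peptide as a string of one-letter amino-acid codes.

Answer: MQVRRY

Derivation:
start AUG at pos 4
pos 4: AUG -> M; peptide=M
pos 7: CAG -> Q; peptide=MQ
pos 10: GUG -> V; peptide=MQV
pos 13: CGU -> R; peptide=MQVR
pos 16: CGC -> R; peptide=MQVRR
pos 19: UAC -> Y; peptide=MQVRRY
pos 22: UGA -> STOP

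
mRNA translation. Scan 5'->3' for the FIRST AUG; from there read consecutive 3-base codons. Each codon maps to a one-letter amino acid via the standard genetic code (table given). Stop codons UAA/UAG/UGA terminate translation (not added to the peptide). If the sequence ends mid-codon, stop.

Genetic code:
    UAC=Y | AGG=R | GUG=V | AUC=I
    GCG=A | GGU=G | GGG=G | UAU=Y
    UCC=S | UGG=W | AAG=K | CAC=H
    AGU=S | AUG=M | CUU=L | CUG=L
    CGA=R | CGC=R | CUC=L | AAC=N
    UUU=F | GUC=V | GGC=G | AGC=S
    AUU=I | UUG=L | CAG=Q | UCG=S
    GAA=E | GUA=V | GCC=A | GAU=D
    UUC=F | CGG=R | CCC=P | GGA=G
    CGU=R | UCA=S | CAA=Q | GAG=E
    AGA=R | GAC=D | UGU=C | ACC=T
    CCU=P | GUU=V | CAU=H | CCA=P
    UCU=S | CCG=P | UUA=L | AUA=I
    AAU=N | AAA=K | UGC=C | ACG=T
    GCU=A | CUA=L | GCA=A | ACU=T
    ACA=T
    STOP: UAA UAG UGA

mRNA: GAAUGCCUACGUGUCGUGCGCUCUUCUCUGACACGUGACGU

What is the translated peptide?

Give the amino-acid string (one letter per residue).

Answer: MPTCRALFSDT

Derivation:
start AUG at pos 2
pos 2: AUG -> M; peptide=M
pos 5: CCU -> P; peptide=MP
pos 8: ACG -> T; peptide=MPT
pos 11: UGU -> C; peptide=MPTC
pos 14: CGU -> R; peptide=MPTCR
pos 17: GCG -> A; peptide=MPTCRA
pos 20: CUC -> L; peptide=MPTCRAL
pos 23: UUC -> F; peptide=MPTCRALF
pos 26: UCU -> S; peptide=MPTCRALFS
pos 29: GAC -> D; peptide=MPTCRALFSD
pos 32: ACG -> T; peptide=MPTCRALFSDT
pos 35: UGA -> STOP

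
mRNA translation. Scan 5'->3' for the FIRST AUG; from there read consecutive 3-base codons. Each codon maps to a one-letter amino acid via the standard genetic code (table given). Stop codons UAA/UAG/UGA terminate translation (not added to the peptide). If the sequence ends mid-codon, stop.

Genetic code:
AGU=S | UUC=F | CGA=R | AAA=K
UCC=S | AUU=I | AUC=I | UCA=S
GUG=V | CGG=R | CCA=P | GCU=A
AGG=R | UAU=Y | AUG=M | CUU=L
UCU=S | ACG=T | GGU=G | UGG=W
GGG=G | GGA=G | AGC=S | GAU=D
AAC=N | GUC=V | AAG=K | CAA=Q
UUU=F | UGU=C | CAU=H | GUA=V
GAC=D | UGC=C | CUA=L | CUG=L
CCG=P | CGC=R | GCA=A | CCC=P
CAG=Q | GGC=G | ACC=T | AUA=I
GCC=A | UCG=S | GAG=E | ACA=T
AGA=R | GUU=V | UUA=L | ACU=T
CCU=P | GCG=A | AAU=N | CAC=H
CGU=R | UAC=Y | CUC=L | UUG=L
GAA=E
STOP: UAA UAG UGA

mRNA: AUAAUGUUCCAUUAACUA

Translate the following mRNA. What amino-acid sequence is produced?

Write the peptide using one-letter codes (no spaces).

start AUG at pos 3
pos 3: AUG -> M; peptide=M
pos 6: UUC -> F; peptide=MF
pos 9: CAU -> H; peptide=MFH
pos 12: UAA -> STOP

Answer: MFH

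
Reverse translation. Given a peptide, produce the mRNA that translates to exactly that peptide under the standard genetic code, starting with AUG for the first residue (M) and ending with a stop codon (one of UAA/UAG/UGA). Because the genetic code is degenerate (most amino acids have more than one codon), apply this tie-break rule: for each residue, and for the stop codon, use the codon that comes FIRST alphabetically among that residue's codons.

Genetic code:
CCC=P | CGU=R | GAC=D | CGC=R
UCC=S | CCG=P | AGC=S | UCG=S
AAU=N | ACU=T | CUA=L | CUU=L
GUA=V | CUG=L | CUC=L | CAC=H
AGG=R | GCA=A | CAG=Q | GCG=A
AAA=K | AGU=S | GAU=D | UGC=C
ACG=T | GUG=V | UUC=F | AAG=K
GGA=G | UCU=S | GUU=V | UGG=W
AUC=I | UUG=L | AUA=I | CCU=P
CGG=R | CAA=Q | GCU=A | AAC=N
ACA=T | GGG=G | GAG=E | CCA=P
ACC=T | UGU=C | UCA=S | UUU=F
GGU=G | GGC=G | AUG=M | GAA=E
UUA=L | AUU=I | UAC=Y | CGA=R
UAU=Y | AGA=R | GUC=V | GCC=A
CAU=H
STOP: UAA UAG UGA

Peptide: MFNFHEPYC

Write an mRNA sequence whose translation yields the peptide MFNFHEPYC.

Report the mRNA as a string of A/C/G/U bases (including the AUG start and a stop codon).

Answer: mRNA: AUGUUCAACUUCCACGAACCAUACUGCUAA

Derivation:
residue 1: M -> AUG (start codon)
residue 2: F codons sorted = UUC,UUU -> pick first = UUC
residue 3: N codons sorted = AAC,AAU -> pick first = AAC
residue 4: F codons sorted = UUC,UUU -> pick first = UUC
residue 5: H codons sorted = CAC,CAU -> pick first = CAC
residue 6: E codons sorted = GAA,GAG -> pick first = GAA
residue 7: P codons sorted = CCA,CCC,CCG,CCU -> pick first = CCA
residue 8: Y codons sorted = UAC,UAU -> pick first = UAC
residue 9: C codons sorted = UGC,UGU -> pick first = UGC
terminator: stop codons sorted = UAA,UAG,UGA -> pick first = UAA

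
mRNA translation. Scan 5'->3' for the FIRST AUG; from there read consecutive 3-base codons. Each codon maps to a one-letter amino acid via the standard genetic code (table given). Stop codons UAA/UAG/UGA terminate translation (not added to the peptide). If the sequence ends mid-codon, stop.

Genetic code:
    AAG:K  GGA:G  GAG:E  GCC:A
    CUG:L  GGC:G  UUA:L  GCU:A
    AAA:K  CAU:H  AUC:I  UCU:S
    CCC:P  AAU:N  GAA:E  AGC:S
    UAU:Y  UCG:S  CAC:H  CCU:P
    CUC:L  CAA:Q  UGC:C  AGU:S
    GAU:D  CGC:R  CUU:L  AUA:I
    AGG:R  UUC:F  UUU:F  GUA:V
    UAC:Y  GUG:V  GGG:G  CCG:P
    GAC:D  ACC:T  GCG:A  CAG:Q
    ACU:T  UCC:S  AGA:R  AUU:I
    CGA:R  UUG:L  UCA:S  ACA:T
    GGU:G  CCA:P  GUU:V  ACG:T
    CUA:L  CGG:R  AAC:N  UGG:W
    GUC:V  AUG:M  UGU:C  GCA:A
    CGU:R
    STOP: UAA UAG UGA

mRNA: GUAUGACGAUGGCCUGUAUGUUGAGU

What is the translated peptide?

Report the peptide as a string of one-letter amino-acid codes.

start AUG at pos 2
pos 2: AUG -> M; peptide=M
pos 5: ACG -> T; peptide=MT
pos 8: AUG -> M; peptide=MTM
pos 11: GCC -> A; peptide=MTMA
pos 14: UGU -> C; peptide=MTMAC
pos 17: AUG -> M; peptide=MTMACM
pos 20: UUG -> L; peptide=MTMACML
pos 23: AGU -> S; peptide=MTMACMLS
pos 26: only 0 nt remain (<3), stop (end of mRNA)

Answer: MTMACMLS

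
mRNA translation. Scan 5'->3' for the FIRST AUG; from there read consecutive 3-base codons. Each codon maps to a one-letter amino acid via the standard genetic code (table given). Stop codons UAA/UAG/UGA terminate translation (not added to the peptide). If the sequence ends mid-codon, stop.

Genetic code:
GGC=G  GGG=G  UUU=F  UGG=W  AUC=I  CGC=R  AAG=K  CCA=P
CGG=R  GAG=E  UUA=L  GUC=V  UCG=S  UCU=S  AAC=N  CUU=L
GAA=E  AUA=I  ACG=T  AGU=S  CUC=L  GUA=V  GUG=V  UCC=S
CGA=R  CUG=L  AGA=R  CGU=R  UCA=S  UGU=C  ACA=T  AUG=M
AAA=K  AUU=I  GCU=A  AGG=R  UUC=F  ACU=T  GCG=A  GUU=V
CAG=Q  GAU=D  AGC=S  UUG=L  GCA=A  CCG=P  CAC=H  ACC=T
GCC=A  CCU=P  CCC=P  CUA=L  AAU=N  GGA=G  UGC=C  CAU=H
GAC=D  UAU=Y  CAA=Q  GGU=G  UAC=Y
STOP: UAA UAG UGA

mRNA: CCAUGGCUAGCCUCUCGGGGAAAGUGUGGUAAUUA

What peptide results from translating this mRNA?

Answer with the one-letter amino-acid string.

start AUG at pos 2
pos 2: AUG -> M; peptide=M
pos 5: GCU -> A; peptide=MA
pos 8: AGC -> S; peptide=MAS
pos 11: CUC -> L; peptide=MASL
pos 14: UCG -> S; peptide=MASLS
pos 17: GGG -> G; peptide=MASLSG
pos 20: AAA -> K; peptide=MASLSGK
pos 23: GUG -> V; peptide=MASLSGKV
pos 26: UGG -> W; peptide=MASLSGKVW
pos 29: UAA -> STOP

Answer: MASLSGKVW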